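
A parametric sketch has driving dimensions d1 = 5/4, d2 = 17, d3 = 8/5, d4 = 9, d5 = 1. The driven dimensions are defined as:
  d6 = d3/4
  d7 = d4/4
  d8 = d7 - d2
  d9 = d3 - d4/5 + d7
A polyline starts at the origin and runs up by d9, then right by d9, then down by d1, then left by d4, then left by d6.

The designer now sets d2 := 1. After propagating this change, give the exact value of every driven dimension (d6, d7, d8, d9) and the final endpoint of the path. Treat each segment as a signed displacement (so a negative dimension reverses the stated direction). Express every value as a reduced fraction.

d6 = 2/5
d7 = 9/4
d8 = 5/4
d9 = 41/20
endpoint = (-147/20, 4/5)

Apply edit: d2 := 1
  d6 = d3/4 = 2/5
  d7 = d4/4 = 9/4
  d8 = d7 - d2 = 5/4
  d9 = d3 - d4/5 + d7 = 41/20
Walk from origin (0, 0):
  seg 1: up by d9 = 41/20 → (0, 41/20)
  seg 2: right by d9 = 41/20 → (41/20, 41/20)
  seg 3: down by d1 = 5/4 → (41/20, 4/5)
  seg 4: left by d4 = 9 → (-139/20, 4/5)
  seg 5: left by d6 = 2/5 → (-147/20, 4/5)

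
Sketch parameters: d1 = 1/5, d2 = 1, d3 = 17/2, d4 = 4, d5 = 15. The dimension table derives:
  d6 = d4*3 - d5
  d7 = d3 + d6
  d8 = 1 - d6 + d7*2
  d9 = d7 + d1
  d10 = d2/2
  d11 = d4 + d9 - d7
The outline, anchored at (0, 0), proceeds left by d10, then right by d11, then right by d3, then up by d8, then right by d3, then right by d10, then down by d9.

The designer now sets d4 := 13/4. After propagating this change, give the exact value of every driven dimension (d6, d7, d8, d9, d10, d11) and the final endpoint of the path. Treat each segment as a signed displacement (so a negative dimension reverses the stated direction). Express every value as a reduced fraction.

d6 = -21/4
d7 = 13/4
d8 = 51/4
d9 = 69/20
d10 = 1/2
d11 = 69/20
endpoint = (409/20, 93/10)

Apply edit: d4 := 13/4
  d6 = d4*3 - d5 = -21/4
  d7 = d3 + d6 = 13/4
  d8 = 1 - d6 + d7*2 = 51/4
  d9 = d7 + d1 = 69/20
  d10 = d2/2 = 1/2
  d11 = d4 + d9 - d7 = 69/20
Walk from origin (0, 0):
  seg 1: left by d10 = 1/2 → (-1/2, 0)
  seg 2: right by d11 = 69/20 → (59/20, 0)
  seg 3: right by d3 = 17/2 → (229/20, 0)
  seg 4: up by d8 = 51/4 → (229/20, 51/4)
  seg 5: right by d3 = 17/2 → (399/20, 51/4)
  seg 6: right by d10 = 1/2 → (409/20, 51/4)
  seg 7: down by d9 = 69/20 → (409/20, 93/10)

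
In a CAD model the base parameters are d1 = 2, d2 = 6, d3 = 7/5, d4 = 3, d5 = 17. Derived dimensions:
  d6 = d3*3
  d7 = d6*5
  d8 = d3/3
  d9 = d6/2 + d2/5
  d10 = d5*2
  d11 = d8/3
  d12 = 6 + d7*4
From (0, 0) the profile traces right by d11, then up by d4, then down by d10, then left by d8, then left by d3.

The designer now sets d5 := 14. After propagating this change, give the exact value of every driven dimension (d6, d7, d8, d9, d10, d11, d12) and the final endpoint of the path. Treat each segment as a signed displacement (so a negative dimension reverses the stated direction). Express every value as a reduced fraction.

d6 = 21/5
d7 = 21
d8 = 7/15
d9 = 33/10
d10 = 28
d11 = 7/45
d12 = 90
endpoint = (-77/45, -25)

Apply edit: d5 := 14
  d6 = d3*3 = 21/5
  d7 = d6*5 = 21
  d8 = d3/3 = 7/15
  d9 = d6/2 + d2/5 = 33/10
  d10 = d5*2 = 28
  d11 = d8/3 = 7/45
  d12 = 6 + d7*4 = 90
Walk from origin (0, 0):
  seg 1: right by d11 = 7/45 → (7/45, 0)
  seg 2: up by d4 = 3 → (7/45, 3)
  seg 3: down by d10 = 28 → (7/45, -25)
  seg 4: left by d8 = 7/15 → (-14/45, -25)
  seg 5: left by d3 = 7/5 → (-77/45, -25)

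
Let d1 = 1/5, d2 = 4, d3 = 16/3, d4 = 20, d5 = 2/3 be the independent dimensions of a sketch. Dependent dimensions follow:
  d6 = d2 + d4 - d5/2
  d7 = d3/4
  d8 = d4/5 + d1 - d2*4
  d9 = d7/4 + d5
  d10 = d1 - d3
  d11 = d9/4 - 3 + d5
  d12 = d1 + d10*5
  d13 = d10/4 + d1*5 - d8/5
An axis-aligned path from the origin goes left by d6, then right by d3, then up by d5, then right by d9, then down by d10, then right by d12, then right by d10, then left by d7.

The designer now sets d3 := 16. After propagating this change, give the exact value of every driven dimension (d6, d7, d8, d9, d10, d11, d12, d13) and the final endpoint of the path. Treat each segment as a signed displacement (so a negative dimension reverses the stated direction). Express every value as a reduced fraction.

d6 = 71/3
d7 = 4
d8 = -59/5
d9 = 5/3
d10 = -79/5
d11 = -23/12
d12 = -394/5
d13 = -59/100
endpoint = (-523/5, 247/15)

Apply edit: d3 := 16
  d6 = d2 + d4 - d5/2 = 71/3
  d7 = d3/4 = 4
  d8 = d4/5 + d1 - d2*4 = -59/5
  d9 = d7/4 + d5 = 5/3
  d10 = d1 - d3 = -79/5
  d11 = d9/4 - 3 + d5 = -23/12
  d12 = d1 + d10*5 = -394/5
  d13 = d10/4 + d1*5 - d8/5 = -59/100
Walk from origin (0, 0):
  seg 1: left by d6 = 71/3 → (-71/3, 0)
  seg 2: right by d3 = 16 → (-23/3, 0)
  seg 3: up by d5 = 2/3 → (-23/3, 2/3)
  seg 4: right by d9 = 5/3 → (-6, 2/3)
  seg 5: down by d10 = -79/5 → (-6, 247/15)
  seg 6: right by d12 = -394/5 → (-424/5, 247/15)
  seg 7: right by d10 = -79/5 → (-503/5, 247/15)
  seg 8: left by d7 = 4 → (-523/5, 247/15)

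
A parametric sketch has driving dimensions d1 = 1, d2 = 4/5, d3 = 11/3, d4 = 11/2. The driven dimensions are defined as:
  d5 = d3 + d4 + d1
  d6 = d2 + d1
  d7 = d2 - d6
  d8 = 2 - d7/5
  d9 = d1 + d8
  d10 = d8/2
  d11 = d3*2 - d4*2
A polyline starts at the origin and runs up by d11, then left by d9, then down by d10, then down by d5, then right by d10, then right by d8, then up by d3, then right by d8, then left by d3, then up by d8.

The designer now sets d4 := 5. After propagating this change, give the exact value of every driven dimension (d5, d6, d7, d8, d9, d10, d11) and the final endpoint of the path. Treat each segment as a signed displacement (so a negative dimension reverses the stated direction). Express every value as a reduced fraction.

d5 = 29/3
d6 = 9/5
d7 = -1
d8 = 11/5
d9 = 16/5
d10 = 11/10
d11 = -8/3
endpoint = (-41/30, -227/30)

Apply edit: d4 := 5
  d5 = d3 + d4 + d1 = 29/3
  d6 = d2 + d1 = 9/5
  d7 = d2 - d6 = -1
  d8 = 2 - d7/5 = 11/5
  d9 = d1 + d8 = 16/5
  d10 = d8/2 = 11/10
  d11 = d3*2 - d4*2 = -8/3
Walk from origin (0, 0):
  seg 1: up by d11 = -8/3 → (0, -8/3)
  seg 2: left by d9 = 16/5 → (-16/5, -8/3)
  seg 3: down by d10 = 11/10 → (-16/5, -113/30)
  seg 4: down by d5 = 29/3 → (-16/5, -403/30)
  seg 5: right by d10 = 11/10 → (-21/10, -403/30)
  seg 6: right by d8 = 11/5 → (1/10, -403/30)
  seg 7: up by d3 = 11/3 → (1/10, -293/30)
  seg 8: right by d8 = 11/5 → (23/10, -293/30)
  seg 9: left by d3 = 11/3 → (-41/30, -293/30)
  seg 10: up by d8 = 11/5 → (-41/30, -227/30)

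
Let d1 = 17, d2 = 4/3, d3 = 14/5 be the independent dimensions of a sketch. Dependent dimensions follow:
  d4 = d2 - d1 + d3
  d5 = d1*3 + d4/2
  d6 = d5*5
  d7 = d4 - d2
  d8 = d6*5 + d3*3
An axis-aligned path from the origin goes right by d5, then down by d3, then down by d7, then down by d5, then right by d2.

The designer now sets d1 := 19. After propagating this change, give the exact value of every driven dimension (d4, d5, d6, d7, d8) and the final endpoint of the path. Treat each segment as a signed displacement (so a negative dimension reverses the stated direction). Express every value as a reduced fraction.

d4 = -223/15
d5 = 1487/30
d6 = 1487/6
d7 = -81/5
d8 = 37427/30
endpoint = (509/10, -217/6)

Apply edit: d1 := 19
  d4 = d2 - d1 + d3 = -223/15
  d5 = d1*3 + d4/2 = 1487/30
  d6 = d5*5 = 1487/6
  d7 = d4 - d2 = -81/5
  d8 = d6*5 + d3*3 = 37427/30
Walk from origin (0, 0):
  seg 1: right by d5 = 1487/30 → (1487/30, 0)
  seg 2: down by d3 = 14/5 → (1487/30, -14/5)
  seg 3: down by d7 = -81/5 → (1487/30, 67/5)
  seg 4: down by d5 = 1487/30 → (1487/30, -217/6)
  seg 5: right by d2 = 4/3 → (509/10, -217/6)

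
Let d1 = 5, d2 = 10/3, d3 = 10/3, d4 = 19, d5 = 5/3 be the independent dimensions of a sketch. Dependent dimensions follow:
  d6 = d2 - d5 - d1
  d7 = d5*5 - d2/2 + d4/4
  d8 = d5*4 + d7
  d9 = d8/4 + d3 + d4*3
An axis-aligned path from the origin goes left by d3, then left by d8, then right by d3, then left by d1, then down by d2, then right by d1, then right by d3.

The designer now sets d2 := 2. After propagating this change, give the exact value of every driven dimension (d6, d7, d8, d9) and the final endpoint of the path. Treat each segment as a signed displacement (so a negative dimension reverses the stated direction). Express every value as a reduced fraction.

Apply edit: d2 := 2
  d6 = d2 - d5 - d1 = -14/3
  d7 = d5*5 - d2/2 + d4/4 = 145/12
  d8 = d5*4 + d7 = 75/4
  d9 = d8/4 + d3 + d4*3 = 3121/48
Walk from origin (0, 0):
  seg 1: left by d3 = 10/3 → (-10/3, 0)
  seg 2: left by d8 = 75/4 → (-265/12, 0)
  seg 3: right by d3 = 10/3 → (-75/4, 0)
  seg 4: left by d1 = 5 → (-95/4, 0)
  seg 5: down by d2 = 2 → (-95/4, -2)
  seg 6: right by d1 = 5 → (-75/4, -2)
  seg 7: right by d3 = 10/3 → (-185/12, -2)

d6 = -14/3
d7 = 145/12
d8 = 75/4
d9 = 3121/48
endpoint = (-185/12, -2)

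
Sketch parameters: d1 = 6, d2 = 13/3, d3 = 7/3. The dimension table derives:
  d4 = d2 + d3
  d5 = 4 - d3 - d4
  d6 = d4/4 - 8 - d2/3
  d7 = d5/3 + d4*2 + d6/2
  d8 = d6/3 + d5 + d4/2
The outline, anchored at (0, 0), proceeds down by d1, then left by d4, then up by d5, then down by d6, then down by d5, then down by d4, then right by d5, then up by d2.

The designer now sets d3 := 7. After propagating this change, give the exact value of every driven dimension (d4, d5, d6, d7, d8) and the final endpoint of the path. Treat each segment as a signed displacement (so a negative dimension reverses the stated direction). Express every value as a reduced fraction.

Apply edit: d3 := 7
  d4 = d2 + d3 = 34/3
  d5 = 4 - d3 - d4 = -43/3
  d6 = d4/4 - 8 - d2/3 = -119/18
  d7 = d5/3 + d4*2 + d6/2 = 175/12
  d8 = d6/3 + d5 + d4/2 = -587/54
Walk from origin (0, 0):
  seg 1: down by d1 = 6 → (0, -6)
  seg 2: left by d4 = 34/3 → (-34/3, -6)
  seg 3: up by d5 = -43/3 → (-34/3, -61/3)
  seg 4: down by d6 = -119/18 → (-34/3, -247/18)
  seg 5: down by d5 = -43/3 → (-34/3, 11/18)
  seg 6: down by d4 = 34/3 → (-34/3, -193/18)
  seg 7: right by d5 = -43/3 → (-77/3, -193/18)
  seg 8: up by d2 = 13/3 → (-77/3, -115/18)

d4 = 34/3
d5 = -43/3
d6 = -119/18
d7 = 175/12
d8 = -587/54
endpoint = (-77/3, -115/18)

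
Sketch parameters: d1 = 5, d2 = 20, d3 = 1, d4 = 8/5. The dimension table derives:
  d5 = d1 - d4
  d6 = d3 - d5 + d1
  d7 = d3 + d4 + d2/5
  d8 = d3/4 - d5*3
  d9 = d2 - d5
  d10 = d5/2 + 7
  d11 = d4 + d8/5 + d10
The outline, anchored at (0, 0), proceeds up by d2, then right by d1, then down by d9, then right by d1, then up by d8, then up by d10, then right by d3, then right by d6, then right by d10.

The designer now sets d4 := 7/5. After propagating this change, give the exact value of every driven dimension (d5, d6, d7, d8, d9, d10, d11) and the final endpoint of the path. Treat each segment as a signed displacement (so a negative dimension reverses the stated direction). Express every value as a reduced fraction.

Apply edit: d4 := 7/5
  d5 = d1 - d4 = 18/5
  d6 = d3 - d5 + d1 = 12/5
  d7 = d3 + d4 + d2/5 = 32/5
  d8 = d3/4 - d5*3 = -211/20
  d9 = d2 - d5 = 82/5
  d10 = d5/2 + 7 = 44/5
  d11 = d4 + d8/5 + d10 = 809/100
Walk from origin (0, 0):
  seg 1: up by d2 = 20 → (0, 20)
  seg 2: right by d1 = 5 → (5, 20)
  seg 3: down by d9 = 82/5 → (5, 18/5)
  seg 4: right by d1 = 5 → (10, 18/5)
  seg 5: up by d8 = -211/20 → (10, -139/20)
  seg 6: up by d10 = 44/5 → (10, 37/20)
  seg 7: right by d3 = 1 → (11, 37/20)
  seg 8: right by d6 = 12/5 → (67/5, 37/20)
  seg 9: right by d10 = 44/5 → (111/5, 37/20)

d5 = 18/5
d6 = 12/5
d7 = 32/5
d8 = -211/20
d9 = 82/5
d10 = 44/5
d11 = 809/100
endpoint = (111/5, 37/20)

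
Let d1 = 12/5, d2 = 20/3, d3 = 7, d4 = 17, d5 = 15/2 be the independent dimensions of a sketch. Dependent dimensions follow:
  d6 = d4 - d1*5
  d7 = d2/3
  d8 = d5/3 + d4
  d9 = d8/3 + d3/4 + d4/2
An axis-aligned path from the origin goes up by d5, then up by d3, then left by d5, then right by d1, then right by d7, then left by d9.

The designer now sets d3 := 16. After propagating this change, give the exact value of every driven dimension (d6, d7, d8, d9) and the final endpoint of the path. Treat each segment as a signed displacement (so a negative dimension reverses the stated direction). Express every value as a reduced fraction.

Apply edit: d3 := 16
  d6 = d4 - d1*5 = 5
  d7 = d2/3 = 20/9
  d8 = d5/3 + d4 = 39/2
  d9 = d8/3 + d3/4 + d4/2 = 19
Walk from origin (0, 0):
  seg 1: up by d5 = 15/2 → (0, 15/2)
  seg 2: up by d3 = 16 → (0, 47/2)
  seg 3: left by d5 = 15/2 → (-15/2, 47/2)
  seg 4: right by d1 = 12/5 → (-51/10, 47/2)
  seg 5: right by d7 = 20/9 → (-259/90, 47/2)
  seg 6: left by d9 = 19 → (-1969/90, 47/2)

d6 = 5
d7 = 20/9
d8 = 39/2
d9 = 19
endpoint = (-1969/90, 47/2)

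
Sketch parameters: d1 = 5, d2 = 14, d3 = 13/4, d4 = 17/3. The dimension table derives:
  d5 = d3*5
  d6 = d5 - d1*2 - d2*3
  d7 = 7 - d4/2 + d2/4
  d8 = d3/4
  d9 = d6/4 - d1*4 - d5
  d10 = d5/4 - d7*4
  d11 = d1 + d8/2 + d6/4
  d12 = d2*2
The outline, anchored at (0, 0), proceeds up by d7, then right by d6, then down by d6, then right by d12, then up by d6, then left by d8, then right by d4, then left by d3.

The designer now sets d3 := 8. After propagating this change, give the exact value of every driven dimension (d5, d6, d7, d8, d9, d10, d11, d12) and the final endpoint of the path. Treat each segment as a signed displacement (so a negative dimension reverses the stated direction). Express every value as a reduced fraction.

d5 = 40
d6 = -12
d7 = 23/3
d8 = 2
d9 = -63
d10 = -62/3
d11 = 3
d12 = 28
endpoint = (35/3, 23/3)

Apply edit: d3 := 8
  d5 = d3*5 = 40
  d6 = d5 - d1*2 - d2*3 = -12
  d7 = 7 - d4/2 + d2/4 = 23/3
  d8 = d3/4 = 2
  d9 = d6/4 - d1*4 - d5 = -63
  d10 = d5/4 - d7*4 = -62/3
  d11 = d1 + d8/2 + d6/4 = 3
  d12 = d2*2 = 28
Walk from origin (0, 0):
  seg 1: up by d7 = 23/3 → (0, 23/3)
  seg 2: right by d6 = -12 → (-12, 23/3)
  seg 3: down by d6 = -12 → (-12, 59/3)
  seg 4: right by d12 = 28 → (16, 59/3)
  seg 5: up by d6 = -12 → (16, 23/3)
  seg 6: left by d8 = 2 → (14, 23/3)
  seg 7: right by d4 = 17/3 → (59/3, 23/3)
  seg 8: left by d3 = 8 → (35/3, 23/3)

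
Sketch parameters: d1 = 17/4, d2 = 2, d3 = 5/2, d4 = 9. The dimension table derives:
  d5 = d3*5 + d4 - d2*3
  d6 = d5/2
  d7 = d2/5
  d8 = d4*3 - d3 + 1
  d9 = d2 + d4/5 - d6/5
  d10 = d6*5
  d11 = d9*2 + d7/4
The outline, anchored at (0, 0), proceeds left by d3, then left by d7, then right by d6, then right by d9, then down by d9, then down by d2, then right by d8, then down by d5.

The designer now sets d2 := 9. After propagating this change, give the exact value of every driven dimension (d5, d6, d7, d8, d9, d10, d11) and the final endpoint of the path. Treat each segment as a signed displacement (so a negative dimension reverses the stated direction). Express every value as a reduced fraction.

Apply edit: d2 := 9
  d5 = d3*5 + d4 - d2*3 = -11/2
  d6 = d5/2 = -11/4
  d7 = d2/5 = 9/5
  d8 = d4*3 - d3 + 1 = 51/2
  d9 = d2 + d4/5 - d6/5 = 227/20
  d10 = d6*5 = -55/4
  d11 = d9*2 + d7/4 = 463/20
Walk from origin (0, 0):
  seg 1: left by d3 = 5/2 → (-5/2, 0)
  seg 2: left by d7 = 9/5 → (-43/10, 0)
  seg 3: right by d6 = -11/4 → (-141/20, 0)
  seg 4: right by d9 = 227/20 → (43/10, 0)
  seg 5: down by d9 = 227/20 → (43/10, -227/20)
  seg 6: down by d2 = 9 → (43/10, -407/20)
  seg 7: right by d8 = 51/2 → (149/5, -407/20)
  seg 8: down by d5 = -11/2 → (149/5, -297/20)

d5 = -11/2
d6 = -11/4
d7 = 9/5
d8 = 51/2
d9 = 227/20
d10 = -55/4
d11 = 463/20
endpoint = (149/5, -297/20)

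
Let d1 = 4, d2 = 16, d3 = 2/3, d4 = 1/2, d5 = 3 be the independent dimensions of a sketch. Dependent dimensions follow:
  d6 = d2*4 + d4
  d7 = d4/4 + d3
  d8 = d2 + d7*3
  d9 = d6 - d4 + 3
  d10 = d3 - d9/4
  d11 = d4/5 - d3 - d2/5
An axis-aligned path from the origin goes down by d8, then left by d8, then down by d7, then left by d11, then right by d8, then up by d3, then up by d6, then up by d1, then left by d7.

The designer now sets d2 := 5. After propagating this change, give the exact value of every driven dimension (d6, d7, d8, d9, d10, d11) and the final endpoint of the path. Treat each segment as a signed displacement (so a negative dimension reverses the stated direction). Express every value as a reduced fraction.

Apply edit: d2 := 5
  d6 = d2*4 + d4 = 41/2
  d7 = d4/4 + d3 = 19/24
  d8 = d2 + d7*3 = 59/8
  d9 = d6 - d4 + 3 = 23
  d10 = d3 - d9/4 = -61/12
  d11 = d4/5 - d3 - d2/5 = -47/30
Walk from origin (0, 0):
  seg 1: down by d8 = 59/8 → (0, -59/8)
  seg 2: left by d8 = 59/8 → (-59/8, -59/8)
  seg 3: down by d7 = 19/24 → (-59/8, -49/6)
  seg 4: left by d11 = -47/30 → (-697/120, -49/6)
  seg 5: right by d8 = 59/8 → (47/30, -49/6)
  seg 6: up by d3 = 2/3 → (47/30, -15/2)
  seg 7: up by d6 = 41/2 → (47/30, 13)
  seg 8: up by d1 = 4 → (47/30, 17)
  seg 9: left by d7 = 19/24 → (31/40, 17)

d6 = 41/2
d7 = 19/24
d8 = 59/8
d9 = 23
d10 = -61/12
d11 = -47/30
endpoint = (31/40, 17)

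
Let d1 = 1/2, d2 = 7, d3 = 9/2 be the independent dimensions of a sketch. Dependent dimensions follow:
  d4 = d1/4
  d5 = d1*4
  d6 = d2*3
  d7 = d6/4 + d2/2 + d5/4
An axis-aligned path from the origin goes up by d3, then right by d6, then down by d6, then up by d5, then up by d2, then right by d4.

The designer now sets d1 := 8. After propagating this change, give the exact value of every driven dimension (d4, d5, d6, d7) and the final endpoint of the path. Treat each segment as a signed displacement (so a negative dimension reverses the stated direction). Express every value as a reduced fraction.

Apply edit: d1 := 8
  d4 = d1/4 = 2
  d5 = d1*4 = 32
  d6 = d2*3 = 21
  d7 = d6/4 + d2/2 + d5/4 = 67/4
Walk from origin (0, 0):
  seg 1: up by d3 = 9/2 → (0, 9/2)
  seg 2: right by d6 = 21 → (21, 9/2)
  seg 3: down by d6 = 21 → (21, -33/2)
  seg 4: up by d5 = 32 → (21, 31/2)
  seg 5: up by d2 = 7 → (21, 45/2)
  seg 6: right by d4 = 2 → (23, 45/2)

d4 = 2
d5 = 32
d6 = 21
d7 = 67/4
endpoint = (23, 45/2)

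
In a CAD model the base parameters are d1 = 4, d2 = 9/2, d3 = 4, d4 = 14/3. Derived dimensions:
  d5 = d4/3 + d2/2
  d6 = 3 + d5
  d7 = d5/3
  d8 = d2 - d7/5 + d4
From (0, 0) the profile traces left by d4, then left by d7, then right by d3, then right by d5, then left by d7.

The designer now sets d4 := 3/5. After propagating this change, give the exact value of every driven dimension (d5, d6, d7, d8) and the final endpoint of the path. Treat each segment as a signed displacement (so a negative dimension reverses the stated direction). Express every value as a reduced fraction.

d5 = 49/20
d6 = 109/20
d7 = 49/60
d8 = 1481/300
endpoint = (253/60, 0)

Apply edit: d4 := 3/5
  d5 = d4/3 + d2/2 = 49/20
  d6 = 3 + d5 = 109/20
  d7 = d5/3 = 49/60
  d8 = d2 - d7/5 + d4 = 1481/300
Walk from origin (0, 0):
  seg 1: left by d4 = 3/5 → (-3/5, 0)
  seg 2: left by d7 = 49/60 → (-17/12, 0)
  seg 3: right by d3 = 4 → (31/12, 0)
  seg 4: right by d5 = 49/20 → (151/30, 0)
  seg 5: left by d7 = 49/60 → (253/60, 0)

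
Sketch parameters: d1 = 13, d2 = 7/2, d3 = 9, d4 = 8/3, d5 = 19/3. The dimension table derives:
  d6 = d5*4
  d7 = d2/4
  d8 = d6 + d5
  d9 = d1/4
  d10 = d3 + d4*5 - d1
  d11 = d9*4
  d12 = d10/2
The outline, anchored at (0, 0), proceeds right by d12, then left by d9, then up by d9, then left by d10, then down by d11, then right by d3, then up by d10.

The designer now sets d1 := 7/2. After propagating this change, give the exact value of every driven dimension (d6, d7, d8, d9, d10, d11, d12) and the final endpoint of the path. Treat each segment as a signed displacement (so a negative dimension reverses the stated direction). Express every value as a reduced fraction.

d6 = 76/3
d7 = 7/8
d8 = 95/3
d9 = 7/8
d10 = 113/6
d11 = 7/2
d12 = 113/12
endpoint = (-31/24, 389/24)

Apply edit: d1 := 7/2
  d6 = d5*4 = 76/3
  d7 = d2/4 = 7/8
  d8 = d6 + d5 = 95/3
  d9 = d1/4 = 7/8
  d10 = d3 + d4*5 - d1 = 113/6
  d11 = d9*4 = 7/2
  d12 = d10/2 = 113/12
Walk from origin (0, 0):
  seg 1: right by d12 = 113/12 → (113/12, 0)
  seg 2: left by d9 = 7/8 → (205/24, 0)
  seg 3: up by d9 = 7/8 → (205/24, 7/8)
  seg 4: left by d10 = 113/6 → (-247/24, 7/8)
  seg 5: down by d11 = 7/2 → (-247/24, -21/8)
  seg 6: right by d3 = 9 → (-31/24, -21/8)
  seg 7: up by d10 = 113/6 → (-31/24, 389/24)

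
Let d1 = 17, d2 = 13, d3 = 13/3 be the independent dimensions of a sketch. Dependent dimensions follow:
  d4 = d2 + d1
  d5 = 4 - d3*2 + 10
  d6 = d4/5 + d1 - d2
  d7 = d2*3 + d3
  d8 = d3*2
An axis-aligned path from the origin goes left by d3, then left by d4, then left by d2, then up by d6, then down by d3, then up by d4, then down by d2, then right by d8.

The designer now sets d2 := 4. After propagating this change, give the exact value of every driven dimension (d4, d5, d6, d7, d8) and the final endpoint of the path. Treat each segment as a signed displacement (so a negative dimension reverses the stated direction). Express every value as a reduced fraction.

d4 = 21
d5 = 16/3
d6 = 86/5
d7 = 49/3
d8 = 26/3
endpoint = (-62/3, 448/15)

Apply edit: d2 := 4
  d4 = d2 + d1 = 21
  d5 = 4 - d3*2 + 10 = 16/3
  d6 = d4/5 + d1 - d2 = 86/5
  d7 = d2*3 + d3 = 49/3
  d8 = d3*2 = 26/3
Walk from origin (0, 0):
  seg 1: left by d3 = 13/3 → (-13/3, 0)
  seg 2: left by d4 = 21 → (-76/3, 0)
  seg 3: left by d2 = 4 → (-88/3, 0)
  seg 4: up by d6 = 86/5 → (-88/3, 86/5)
  seg 5: down by d3 = 13/3 → (-88/3, 193/15)
  seg 6: up by d4 = 21 → (-88/3, 508/15)
  seg 7: down by d2 = 4 → (-88/3, 448/15)
  seg 8: right by d8 = 26/3 → (-62/3, 448/15)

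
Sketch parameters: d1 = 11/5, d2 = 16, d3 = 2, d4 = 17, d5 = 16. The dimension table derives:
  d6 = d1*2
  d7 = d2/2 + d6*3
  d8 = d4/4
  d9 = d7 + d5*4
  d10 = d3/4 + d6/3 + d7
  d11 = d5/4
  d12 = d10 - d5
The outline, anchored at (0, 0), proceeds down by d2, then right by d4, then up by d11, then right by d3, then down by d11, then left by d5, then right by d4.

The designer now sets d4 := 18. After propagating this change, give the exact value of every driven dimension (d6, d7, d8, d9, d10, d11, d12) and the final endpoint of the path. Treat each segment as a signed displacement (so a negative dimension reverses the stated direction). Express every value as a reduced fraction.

d6 = 22/5
d7 = 106/5
d8 = 9/2
d9 = 426/5
d10 = 139/6
d11 = 4
d12 = 43/6
endpoint = (22, -16)

Apply edit: d4 := 18
  d6 = d1*2 = 22/5
  d7 = d2/2 + d6*3 = 106/5
  d8 = d4/4 = 9/2
  d9 = d7 + d5*4 = 426/5
  d10 = d3/4 + d6/3 + d7 = 139/6
  d11 = d5/4 = 4
  d12 = d10 - d5 = 43/6
Walk from origin (0, 0):
  seg 1: down by d2 = 16 → (0, -16)
  seg 2: right by d4 = 18 → (18, -16)
  seg 3: up by d11 = 4 → (18, -12)
  seg 4: right by d3 = 2 → (20, -12)
  seg 5: down by d11 = 4 → (20, -16)
  seg 6: left by d5 = 16 → (4, -16)
  seg 7: right by d4 = 18 → (22, -16)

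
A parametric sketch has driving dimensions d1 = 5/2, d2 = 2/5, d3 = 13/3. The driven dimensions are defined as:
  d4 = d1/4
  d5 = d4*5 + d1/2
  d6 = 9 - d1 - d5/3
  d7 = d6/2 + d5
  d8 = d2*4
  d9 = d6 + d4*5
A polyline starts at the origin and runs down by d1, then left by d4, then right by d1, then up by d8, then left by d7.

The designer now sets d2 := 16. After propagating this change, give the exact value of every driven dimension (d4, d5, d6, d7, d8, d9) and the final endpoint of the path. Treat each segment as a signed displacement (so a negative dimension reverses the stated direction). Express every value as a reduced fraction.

Apply edit: d2 := 16
  d4 = d1/4 = 5/8
  d5 = d4*5 + d1/2 = 35/8
  d6 = 9 - d1 - d5/3 = 121/24
  d7 = d6/2 + d5 = 331/48
  d8 = d2*4 = 64
  d9 = d6 + d4*5 = 49/6
Walk from origin (0, 0):
  seg 1: down by d1 = 5/2 → (0, -5/2)
  seg 2: left by d4 = 5/8 → (-5/8, -5/2)
  seg 3: right by d1 = 5/2 → (15/8, -5/2)
  seg 4: up by d8 = 64 → (15/8, 123/2)
  seg 5: left by d7 = 331/48 → (-241/48, 123/2)

d4 = 5/8
d5 = 35/8
d6 = 121/24
d7 = 331/48
d8 = 64
d9 = 49/6
endpoint = (-241/48, 123/2)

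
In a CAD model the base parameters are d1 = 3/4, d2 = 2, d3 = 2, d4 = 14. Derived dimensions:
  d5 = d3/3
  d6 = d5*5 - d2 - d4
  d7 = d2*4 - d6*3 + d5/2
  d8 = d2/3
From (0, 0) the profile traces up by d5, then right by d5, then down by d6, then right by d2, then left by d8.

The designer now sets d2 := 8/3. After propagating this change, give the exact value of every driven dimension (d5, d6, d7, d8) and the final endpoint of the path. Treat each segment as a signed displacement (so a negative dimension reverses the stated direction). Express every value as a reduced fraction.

Apply edit: d2 := 8/3
  d5 = d3/3 = 2/3
  d6 = d5*5 - d2 - d4 = -40/3
  d7 = d2*4 - d6*3 + d5/2 = 51
  d8 = d2/3 = 8/9
Walk from origin (0, 0):
  seg 1: up by d5 = 2/3 → (0, 2/3)
  seg 2: right by d5 = 2/3 → (2/3, 2/3)
  seg 3: down by d6 = -40/3 → (2/3, 14)
  seg 4: right by d2 = 8/3 → (10/3, 14)
  seg 5: left by d8 = 8/9 → (22/9, 14)

d5 = 2/3
d6 = -40/3
d7 = 51
d8 = 8/9
endpoint = (22/9, 14)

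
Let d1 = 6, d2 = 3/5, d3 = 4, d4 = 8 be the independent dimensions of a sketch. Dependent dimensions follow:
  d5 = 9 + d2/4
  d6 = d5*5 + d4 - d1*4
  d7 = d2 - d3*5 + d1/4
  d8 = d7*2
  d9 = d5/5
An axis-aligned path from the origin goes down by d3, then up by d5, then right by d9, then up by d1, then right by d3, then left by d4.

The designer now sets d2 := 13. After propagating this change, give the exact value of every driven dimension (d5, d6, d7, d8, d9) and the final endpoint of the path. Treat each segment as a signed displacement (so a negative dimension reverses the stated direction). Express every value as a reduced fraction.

Apply edit: d2 := 13
  d5 = 9 + d2/4 = 49/4
  d6 = d5*5 + d4 - d1*4 = 181/4
  d7 = d2 - d3*5 + d1/4 = -11/2
  d8 = d7*2 = -11
  d9 = d5/5 = 49/20
Walk from origin (0, 0):
  seg 1: down by d3 = 4 → (0, -4)
  seg 2: up by d5 = 49/4 → (0, 33/4)
  seg 3: right by d9 = 49/20 → (49/20, 33/4)
  seg 4: up by d1 = 6 → (49/20, 57/4)
  seg 5: right by d3 = 4 → (129/20, 57/4)
  seg 6: left by d4 = 8 → (-31/20, 57/4)

d5 = 49/4
d6 = 181/4
d7 = -11/2
d8 = -11
d9 = 49/20
endpoint = (-31/20, 57/4)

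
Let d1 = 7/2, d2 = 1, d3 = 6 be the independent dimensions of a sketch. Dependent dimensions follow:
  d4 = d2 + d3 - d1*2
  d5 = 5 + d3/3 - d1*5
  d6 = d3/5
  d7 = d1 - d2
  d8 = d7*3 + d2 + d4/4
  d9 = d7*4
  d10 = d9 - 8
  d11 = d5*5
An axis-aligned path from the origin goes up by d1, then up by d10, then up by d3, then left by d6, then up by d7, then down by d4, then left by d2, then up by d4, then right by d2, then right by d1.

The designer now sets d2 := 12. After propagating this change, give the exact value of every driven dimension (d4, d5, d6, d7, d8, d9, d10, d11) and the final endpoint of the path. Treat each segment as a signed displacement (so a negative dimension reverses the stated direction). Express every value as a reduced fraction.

d4 = 11
d5 = -21/2
d6 = 6/5
d7 = -17/2
d8 = -43/4
d9 = -34
d10 = -42
d11 = -105/2
endpoint = (23/10, -41)

Apply edit: d2 := 12
  d4 = d2 + d3 - d1*2 = 11
  d5 = 5 + d3/3 - d1*5 = -21/2
  d6 = d3/5 = 6/5
  d7 = d1 - d2 = -17/2
  d8 = d7*3 + d2 + d4/4 = -43/4
  d9 = d7*4 = -34
  d10 = d9 - 8 = -42
  d11 = d5*5 = -105/2
Walk from origin (0, 0):
  seg 1: up by d1 = 7/2 → (0, 7/2)
  seg 2: up by d10 = -42 → (0, -77/2)
  seg 3: up by d3 = 6 → (0, -65/2)
  seg 4: left by d6 = 6/5 → (-6/5, -65/2)
  seg 5: up by d7 = -17/2 → (-6/5, -41)
  seg 6: down by d4 = 11 → (-6/5, -52)
  seg 7: left by d2 = 12 → (-66/5, -52)
  seg 8: up by d4 = 11 → (-66/5, -41)
  seg 9: right by d2 = 12 → (-6/5, -41)
  seg 10: right by d1 = 7/2 → (23/10, -41)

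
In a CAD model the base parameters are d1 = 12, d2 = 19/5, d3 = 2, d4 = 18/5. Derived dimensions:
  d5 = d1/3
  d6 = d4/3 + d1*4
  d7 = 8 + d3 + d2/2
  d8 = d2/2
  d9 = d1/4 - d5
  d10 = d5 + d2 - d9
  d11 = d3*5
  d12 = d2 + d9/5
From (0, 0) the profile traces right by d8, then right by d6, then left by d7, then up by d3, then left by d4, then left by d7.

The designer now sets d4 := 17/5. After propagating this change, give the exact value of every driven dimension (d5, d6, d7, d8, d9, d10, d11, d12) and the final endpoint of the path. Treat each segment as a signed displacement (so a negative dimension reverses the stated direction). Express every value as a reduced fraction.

d5 = 4
d6 = 737/15
d7 = 119/10
d8 = 19/10
d9 = -1
d10 = 44/5
d11 = 10
d12 = 18/5
endpoint = (143/6, 2)

Apply edit: d4 := 17/5
  d5 = d1/3 = 4
  d6 = d4/3 + d1*4 = 737/15
  d7 = 8 + d3 + d2/2 = 119/10
  d8 = d2/2 = 19/10
  d9 = d1/4 - d5 = -1
  d10 = d5 + d2 - d9 = 44/5
  d11 = d3*5 = 10
  d12 = d2 + d9/5 = 18/5
Walk from origin (0, 0):
  seg 1: right by d8 = 19/10 → (19/10, 0)
  seg 2: right by d6 = 737/15 → (1531/30, 0)
  seg 3: left by d7 = 119/10 → (587/15, 0)
  seg 4: up by d3 = 2 → (587/15, 2)
  seg 5: left by d4 = 17/5 → (536/15, 2)
  seg 6: left by d7 = 119/10 → (143/6, 2)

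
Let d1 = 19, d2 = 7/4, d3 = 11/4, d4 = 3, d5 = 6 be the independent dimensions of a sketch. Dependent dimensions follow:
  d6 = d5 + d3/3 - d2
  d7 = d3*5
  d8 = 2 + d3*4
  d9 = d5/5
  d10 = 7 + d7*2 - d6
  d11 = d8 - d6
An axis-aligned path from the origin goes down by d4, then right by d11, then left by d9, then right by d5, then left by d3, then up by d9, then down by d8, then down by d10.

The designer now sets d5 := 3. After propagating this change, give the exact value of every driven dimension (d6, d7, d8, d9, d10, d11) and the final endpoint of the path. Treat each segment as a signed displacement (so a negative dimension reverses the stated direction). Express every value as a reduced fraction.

d6 = 13/6
d7 = 55/4
d8 = 13
d9 = 3/5
d10 = 97/3
d11 = 65/6
endpoint = (629/60, -716/15)

Apply edit: d5 := 3
  d6 = d5 + d3/3 - d2 = 13/6
  d7 = d3*5 = 55/4
  d8 = 2 + d3*4 = 13
  d9 = d5/5 = 3/5
  d10 = 7 + d7*2 - d6 = 97/3
  d11 = d8 - d6 = 65/6
Walk from origin (0, 0):
  seg 1: down by d4 = 3 → (0, -3)
  seg 2: right by d11 = 65/6 → (65/6, -3)
  seg 3: left by d9 = 3/5 → (307/30, -3)
  seg 4: right by d5 = 3 → (397/30, -3)
  seg 5: left by d3 = 11/4 → (629/60, -3)
  seg 6: up by d9 = 3/5 → (629/60, -12/5)
  seg 7: down by d8 = 13 → (629/60, -77/5)
  seg 8: down by d10 = 97/3 → (629/60, -716/15)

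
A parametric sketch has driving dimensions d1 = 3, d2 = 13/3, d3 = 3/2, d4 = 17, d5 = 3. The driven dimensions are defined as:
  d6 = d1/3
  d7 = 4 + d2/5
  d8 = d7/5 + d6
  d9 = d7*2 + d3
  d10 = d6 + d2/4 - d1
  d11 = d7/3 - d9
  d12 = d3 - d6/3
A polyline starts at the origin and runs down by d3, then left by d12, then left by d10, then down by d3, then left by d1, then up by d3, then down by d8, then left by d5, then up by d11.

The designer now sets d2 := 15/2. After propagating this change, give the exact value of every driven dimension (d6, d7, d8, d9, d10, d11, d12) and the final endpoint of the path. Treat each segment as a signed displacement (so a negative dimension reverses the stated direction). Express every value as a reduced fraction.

d6 = 1
d7 = 11/2
d8 = 21/10
d9 = 25/2
d10 = -1/8
d11 = -32/3
d12 = 7/6
endpoint = (-169/24, -214/15)

Apply edit: d2 := 15/2
  d6 = d1/3 = 1
  d7 = 4 + d2/5 = 11/2
  d8 = d7/5 + d6 = 21/10
  d9 = d7*2 + d3 = 25/2
  d10 = d6 + d2/4 - d1 = -1/8
  d11 = d7/3 - d9 = -32/3
  d12 = d3 - d6/3 = 7/6
Walk from origin (0, 0):
  seg 1: down by d3 = 3/2 → (0, -3/2)
  seg 2: left by d12 = 7/6 → (-7/6, -3/2)
  seg 3: left by d10 = -1/8 → (-25/24, -3/2)
  seg 4: down by d3 = 3/2 → (-25/24, -3)
  seg 5: left by d1 = 3 → (-97/24, -3)
  seg 6: up by d3 = 3/2 → (-97/24, -3/2)
  seg 7: down by d8 = 21/10 → (-97/24, -18/5)
  seg 8: left by d5 = 3 → (-169/24, -18/5)
  seg 9: up by d11 = -32/3 → (-169/24, -214/15)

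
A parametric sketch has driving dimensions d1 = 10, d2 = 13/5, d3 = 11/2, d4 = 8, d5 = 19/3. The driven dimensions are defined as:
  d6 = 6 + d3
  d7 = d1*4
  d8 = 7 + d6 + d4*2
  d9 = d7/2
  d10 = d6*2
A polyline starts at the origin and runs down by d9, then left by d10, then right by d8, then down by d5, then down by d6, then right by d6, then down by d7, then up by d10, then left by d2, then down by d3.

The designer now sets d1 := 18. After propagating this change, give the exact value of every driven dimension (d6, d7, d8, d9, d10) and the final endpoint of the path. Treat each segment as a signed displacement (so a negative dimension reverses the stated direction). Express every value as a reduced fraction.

d6 = 23/2
d7 = 72
d8 = 69/2
d9 = 36
d10 = 23
endpoint = (102/5, -325/3)

Apply edit: d1 := 18
  d6 = 6 + d3 = 23/2
  d7 = d1*4 = 72
  d8 = 7 + d6 + d4*2 = 69/2
  d9 = d7/2 = 36
  d10 = d6*2 = 23
Walk from origin (0, 0):
  seg 1: down by d9 = 36 → (0, -36)
  seg 2: left by d10 = 23 → (-23, -36)
  seg 3: right by d8 = 69/2 → (23/2, -36)
  seg 4: down by d5 = 19/3 → (23/2, -127/3)
  seg 5: down by d6 = 23/2 → (23/2, -323/6)
  seg 6: right by d6 = 23/2 → (23, -323/6)
  seg 7: down by d7 = 72 → (23, -755/6)
  seg 8: up by d10 = 23 → (23, -617/6)
  seg 9: left by d2 = 13/5 → (102/5, -617/6)
  seg 10: down by d3 = 11/2 → (102/5, -325/3)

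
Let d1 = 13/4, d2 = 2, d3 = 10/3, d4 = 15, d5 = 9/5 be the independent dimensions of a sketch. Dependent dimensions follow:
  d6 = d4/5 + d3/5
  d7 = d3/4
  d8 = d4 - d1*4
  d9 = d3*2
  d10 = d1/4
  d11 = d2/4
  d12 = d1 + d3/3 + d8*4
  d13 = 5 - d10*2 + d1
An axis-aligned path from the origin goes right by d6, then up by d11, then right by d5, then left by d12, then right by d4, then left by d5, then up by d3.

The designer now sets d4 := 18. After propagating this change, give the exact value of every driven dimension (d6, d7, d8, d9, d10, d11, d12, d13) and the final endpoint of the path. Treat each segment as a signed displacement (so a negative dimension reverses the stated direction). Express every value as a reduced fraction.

d6 = 64/15
d7 = 5/6
d8 = 5
d9 = 20/3
d10 = 13/16
d11 = 1/2
d12 = 877/36
d13 = 53/8
endpoint = (-377/180, 23/6)

Apply edit: d4 := 18
  d6 = d4/5 + d3/5 = 64/15
  d7 = d3/4 = 5/6
  d8 = d4 - d1*4 = 5
  d9 = d3*2 = 20/3
  d10 = d1/4 = 13/16
  d11 = d2/4 = 1/2
  d12 = d1 + d3/3 + d8*4 = 877/36
  d13 = 5 - d10*2 + d1 = 53/8
Walk from origin (0, 0):
  seg 1: right by d6 = 64/15 → (64/15, 0)
  seg 2: up by d11 = 1/2 → (64/15, 1/2)
  seg 3: right by d5 = 9/5 → (91/15, 1/2)
  seg 4: left by d12 = 877/36 → (-3293/180, 1/2)
  seg 5: right by d4 = 18 → (-53/180, 1/2)
  seg 6: left by d5 = 9/5 → (-377/180, 1/2)
  seg 7: up by d3 = 10/3 → (-377/180, 23/6)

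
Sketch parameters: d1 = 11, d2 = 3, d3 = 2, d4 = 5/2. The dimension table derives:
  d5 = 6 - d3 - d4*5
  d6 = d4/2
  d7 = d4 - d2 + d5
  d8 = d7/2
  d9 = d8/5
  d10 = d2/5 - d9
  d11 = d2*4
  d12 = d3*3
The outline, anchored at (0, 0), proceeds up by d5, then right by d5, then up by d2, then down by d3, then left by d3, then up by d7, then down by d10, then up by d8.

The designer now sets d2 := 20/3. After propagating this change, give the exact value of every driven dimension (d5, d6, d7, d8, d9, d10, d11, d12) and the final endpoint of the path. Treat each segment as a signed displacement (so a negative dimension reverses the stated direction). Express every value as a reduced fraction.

Apply edit: d2 := 20/3
  d5 = 6 - d3 - d4*5 = -17/2
  d6 = d4/2 = 5/4
  d7 = d4 - d2 + d5 = -38/3
  d8 = d7/2 = -19/3
  d9 = d8/5 = -19/15
  d10 = d2/5 - d9 = 13/5
  d11 = d2*4 = 80/3
  d12 = d3*3 = 6
Walk from origin (0, 0):
  seg 1: up by d5 = -17/2 → (0, -17/2)
  seg 2: right by d5 = -17/2 → (-17/2, -17/2)
  seg 3: up by d2 = 20/3 → (-17/2, -11/6)
  seg 4: down by d3 = 2 → (-17/2, -23/6)
  seg 5: left by d3 = 2 → (-21/2, -23/6)
  seg 6: up by d7 = -38/3 → (-21/2, -33/2)
  seg 7: down by d10 = 13/5 → (-21/2, -191/10)
  seg 8: up by d8 = -19/3 → (-21/2, -763/30)

d5 = -17/2
d6 = 5/4
d7 = -38/3
d8 = -19/3
d9 = -19/15
d10 = 13/5
d11 = 80/3
d12 = 6
endpoint = (-21/2, -763/30)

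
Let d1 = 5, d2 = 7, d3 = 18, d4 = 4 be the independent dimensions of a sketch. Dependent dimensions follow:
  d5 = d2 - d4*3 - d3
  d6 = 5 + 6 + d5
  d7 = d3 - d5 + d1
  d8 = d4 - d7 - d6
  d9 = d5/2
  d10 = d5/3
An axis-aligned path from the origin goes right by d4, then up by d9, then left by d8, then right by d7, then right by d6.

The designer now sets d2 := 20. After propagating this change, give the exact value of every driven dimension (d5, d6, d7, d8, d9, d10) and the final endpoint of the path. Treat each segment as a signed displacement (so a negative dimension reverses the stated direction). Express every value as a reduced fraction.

d5 = -10
d6 = 1
d7 = 33
d8 = -30
d9 = -5
d10 = -10/3
endpoint = (68, -5)

Apply edit: d2 := 20
  d5 = d2 - d4*3 - d3 = -10
  d6 = 5 + 6 + d5 = 1
  d7 = d3 - d5 + d1 = 33
  d8 = d4 - d7 - d6 = -30
  d9 = d5/2 = -5
  d10 = d5/3 = -10/3
Walk from origin (0, 0):
  seg 1: right by d4 = 4 → (4, 0)
  seg 2: up by d9 = -5 → (4, -5)
  seg 3: left by d8 = -30 → (34, -5)
  seg 4: right by d7 = 33 → (67, -5)
  seg 5: right by d6 = 1 → (68, -5)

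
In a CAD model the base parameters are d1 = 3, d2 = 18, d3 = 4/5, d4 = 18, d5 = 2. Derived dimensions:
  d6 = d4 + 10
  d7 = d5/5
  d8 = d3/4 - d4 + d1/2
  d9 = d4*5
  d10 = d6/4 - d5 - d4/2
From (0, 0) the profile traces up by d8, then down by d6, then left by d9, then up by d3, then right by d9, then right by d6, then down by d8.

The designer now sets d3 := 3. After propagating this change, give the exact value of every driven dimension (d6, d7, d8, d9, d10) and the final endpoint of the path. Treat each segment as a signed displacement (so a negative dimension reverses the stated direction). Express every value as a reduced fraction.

Apply edit: d3 := 3
  d6 = d4 + 10 = 28
  d7 = d5/5 = 2/5
  d8 = d3/4 - d4 + d1/2 = -63/4
  d9 = d4*5 = 90
  d10 = d6/4 - d5 - d4/2 = -4
Walk from origin (0, 0):
  seg 1: up by d8 = -63/4 → (0, -63/4)
  seg 2: down by d6 = 28 → (0, -175/4)
  seg 3: left by d9 = 90 → (-90, -175/4)
  seg 4: up by d3 = 3 → (-90, -163/4)
  seg 5: right by d9 = 90 → (0, -163/4)
  seg 6: right by d6 = 28 → (28, -163/4)
  seg 7: down by d8 = -63/4 → (28, -25)

d6 = 28
d7 = 2/5
d8 = -63/4
d9 = 90
d10 = -4
endpoint = (28, -25)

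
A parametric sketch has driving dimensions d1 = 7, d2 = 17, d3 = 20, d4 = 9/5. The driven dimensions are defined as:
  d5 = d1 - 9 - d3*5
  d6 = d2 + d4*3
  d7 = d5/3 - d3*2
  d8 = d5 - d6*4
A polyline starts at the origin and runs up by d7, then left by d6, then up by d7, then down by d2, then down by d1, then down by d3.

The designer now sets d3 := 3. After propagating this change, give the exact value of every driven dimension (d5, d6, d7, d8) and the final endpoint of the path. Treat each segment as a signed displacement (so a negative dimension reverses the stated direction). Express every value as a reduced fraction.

d5 = -17
d6 = 112/5
d7 = -35/3
d8 = -533/5
endpoint = (-112/5, -151/3)

Apply edit: d3 := 3
  d5 = d1 - 9 - d3*5 = -17
  d6 = d2 + d4*3 = 112/5
  d7 = d5/3 - d3*2 = -35/3
  d8 = d5 - d6*4 = -533/5
Walk from origin (0, 0):
  seg 1: up by d7 = -35/3 → (0, -35/3)
  seg 2: left by d6 = 112/5 → (-112/5, -35/3)
  seg 3: up by d7 = -35/3 → (-112/5, -70/3)
  seg 4: down by d2 = 17 → (-112/5, -121/3)
  seg 5: down by d1 = 7 → (-112/5, -142/3)
  seg 6: down by d3 = 3 → (-112/5, -151/3)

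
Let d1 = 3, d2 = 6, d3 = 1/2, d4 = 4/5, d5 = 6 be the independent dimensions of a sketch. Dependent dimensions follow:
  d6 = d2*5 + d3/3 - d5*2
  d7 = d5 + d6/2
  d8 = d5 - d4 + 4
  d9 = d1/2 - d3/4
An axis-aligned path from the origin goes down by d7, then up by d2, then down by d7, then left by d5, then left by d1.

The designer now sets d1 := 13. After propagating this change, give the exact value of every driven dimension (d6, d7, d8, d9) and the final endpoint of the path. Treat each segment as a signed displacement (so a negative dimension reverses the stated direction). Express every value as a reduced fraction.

d6 = 109/6
d7 = 181/12
d8 = 46/5
d9 = 51/8
endpoint = (-19, -145/6)

Apply edit: d1 := 13
  d6 = d2*5 + d3/3 - d5*2 = 109/6
  d7 = d5 + d6/2 = 181/12
  d8 = d5 - d4 + 4 = 46/5
  d9 = d1/2 - d3/4 = 51/8
Walk from origin (0, 0):
  seg 1: down by d7 = 181/12 → (0, -181/12)
  seg 2: up by d2 = 6 → (0, -109/12)
  seg 3: down by d7 = 181/12 → (0, -145/6)
  seg 4: left by d5 = 6 → (-6, -145/6)
  seg 5: left by d1 = 13 → (-19, -145/6)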